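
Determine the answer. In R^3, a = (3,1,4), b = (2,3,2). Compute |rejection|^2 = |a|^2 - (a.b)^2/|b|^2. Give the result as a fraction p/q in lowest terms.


|a|^2 = 3^2 + 1^2 + 4^2 = 26
|b|^2 = 2^2 + 3^2 + 2^2 = 17
a . b = 3*2 + 1*3 + 4*2 = 17
(a.b)^2 = 17^2 = 289
|rej|^2 = 26 - 289/17
= (442 - 289)/17
= 153/17
In lowest terms: 9/1


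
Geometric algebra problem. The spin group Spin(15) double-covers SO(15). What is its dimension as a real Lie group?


Spin(n) double-covers SO(n); both have Lie algebra so(n) of dimension n(n-1)/2.
n = 15
n(n-1) = 15 * 14 = 210
dim Spin(15) = 210/2 = 105


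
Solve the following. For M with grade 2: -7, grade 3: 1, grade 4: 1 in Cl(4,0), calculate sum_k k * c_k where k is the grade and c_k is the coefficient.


Grade-weighted sum = sum of grade_k * coefficient_k
2*(-7) = -14
3*1 = 3
4*1 = 4
Total = -14 + 3 + 4 = -7


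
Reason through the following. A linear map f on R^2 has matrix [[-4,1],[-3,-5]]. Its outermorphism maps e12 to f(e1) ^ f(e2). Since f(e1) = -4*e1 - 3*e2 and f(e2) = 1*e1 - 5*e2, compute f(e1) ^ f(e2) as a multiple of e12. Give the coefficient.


The outermorphism of a linear map f sends e1^e2 to f(e1)^f(e2).
f(e1) = -4*e1 - 3*e2
f(e2) = 1*e1 - 5*e2
f(e1) ^ f(e2) = (-4*e1 - 3*e2) ^ (1*e1 - 5*e2)
= (-4)*(-5)*e12 + (-3)*1*e21
= (20 - (-3))*e12
= 23*e12
Coefficient = 23


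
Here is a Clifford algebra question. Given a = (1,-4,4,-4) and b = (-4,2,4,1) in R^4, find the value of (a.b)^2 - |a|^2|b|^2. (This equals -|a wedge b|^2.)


a . b = 1*(-4) + (-4)*2 + 4*4 + (-4)*1
= -4 + (-8) + 16 + (-4) = 0
|a|^2 = 1^2 + (-4)^2 + 4^2 + (-4)^2 = 49
|b|^2 = (-4)^2 + 2^2 + 4^2 + 1^2 = 37
(a.b)^2 = 0^2 = 0
|a|^2 * |b|^2 = 49 * 37 = 1813
Result = 0 - 1813 = -1813


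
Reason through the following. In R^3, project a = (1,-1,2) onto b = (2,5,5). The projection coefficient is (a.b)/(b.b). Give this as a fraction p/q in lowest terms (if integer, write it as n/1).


Projection coefficient = (a . b) / (b . b)
a . b = 1*2 + (-1)*5 + 2*5
= 2 + (-5) + 10 = 7
b . b = 2^2 + 5^2 + 5^2
= 4 + 25 + 25 = 54
Coefficient = 7/54
In lowest terms: 7/54


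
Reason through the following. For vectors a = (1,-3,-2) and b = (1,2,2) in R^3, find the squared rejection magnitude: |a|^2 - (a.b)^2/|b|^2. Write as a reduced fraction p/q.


|a|^2 = 1^2 + (-3)^2 + (-2)^2 = 14
|b|^2 = 1^2 + 2^2 + 2^2 = 9
a . b = 1*1 + (-3)*2 + (-2)*2 = -9
(a.b)^2 = (-9)^2 = 81
|rej|^2 = 14 - 81/9
= (126 - 81)/9
= 45/9
In lowest terms: 5/1


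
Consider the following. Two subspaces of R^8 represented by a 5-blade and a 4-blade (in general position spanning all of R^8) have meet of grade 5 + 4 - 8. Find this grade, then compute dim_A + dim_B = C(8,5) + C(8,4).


Meet grade = grade(A) + grade(B) - n
= 5 + 4 - 8 = 1
C(8,5) = 56
C(8,4) = 70
dim_A + dim_B = 56 + 70 = 126


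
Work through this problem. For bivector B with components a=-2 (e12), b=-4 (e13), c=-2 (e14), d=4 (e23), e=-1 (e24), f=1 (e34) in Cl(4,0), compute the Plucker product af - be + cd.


Plucker relation: af - be + cd
a*f = (-2)*1 = -2
b*e = (-4)*(-1) = 4
c*d = (-2)*4 = -8
af - be + cd = -2 - 4 + (-8)
= -14


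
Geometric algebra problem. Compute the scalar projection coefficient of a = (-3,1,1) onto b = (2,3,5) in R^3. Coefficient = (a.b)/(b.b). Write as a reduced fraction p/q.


Projection coefficient = (a . b) / (b . b)
a . b = (-3)*2 + 1*3 + 1*5
= -6 + 3 + 5 = 2
b . b = 2^2 + 3^2 + 5^2
= 4 + 9 + 25 = 38
Coefficient = 2/38
In lowest terms: 1/19


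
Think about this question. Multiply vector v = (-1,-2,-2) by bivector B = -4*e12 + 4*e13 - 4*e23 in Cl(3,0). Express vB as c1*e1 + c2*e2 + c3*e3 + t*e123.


vB has grade-1 (vector) and grade-3 (trivector) parts: vB = (v _| B) + (v ^ B).
Vector part <vB>_1:
  e1: -v2*b12 - v3*b13 = -(-2)*(-4) - (-2)*(4) = 0
  e2: v1*b12 - v3*b23 = (-1)*(-4) - (-2)*(-4) = -4
  e3: v1*b13 + v2*b23 = (-1)*(4) + (-2)*(-4) = 4
Trivector part <vB>_3:
  e123: v1*b23 - v2*b13 + v3*b12 = (-1)*(-4) - (-2)*(4) + (-2)*(-4) = 20
vB = 0*e1 - 4*e2 + 4*e3 + 20*e123


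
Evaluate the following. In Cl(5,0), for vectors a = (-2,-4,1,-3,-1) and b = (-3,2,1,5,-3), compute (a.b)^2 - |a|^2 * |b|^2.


a . b = (-2)*(-3) + (-4)*2 + 1*1 + (-3)*5 + (-1)*(-3)
= 6 + (-8) + 1 + (-15) + 3 = -13
|a|^2 = (-2)^2 + (-4)^2 + 1^2 + (-3)^2 + (-1)^2 = 31
|b|^2 = (-3)^2 + 2^2 + 1^2 + 5^2 + (-3)^2 = 48
(a.b)^2 = (-13)^2 = 169
|a|^2 * |b|^2 = 31 * 48 = 1488
Result = 169 - 1488 = -1319


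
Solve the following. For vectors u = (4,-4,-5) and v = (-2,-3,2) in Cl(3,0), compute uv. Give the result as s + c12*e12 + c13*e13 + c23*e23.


In Cl(3,0): e_i^2 = 1, e_ie_j = -e_je_i for i != j.
Scalar part = u . v = 4*(-2) + (-4)*(-3) + (-5)*2
= -8 + 12 + (-10) = -6
e12 coeff = 4*(-3) - (-4)*(-2) = -12 - 8 = -20
e13 coeff = 4*2 - (-5)*(-2) = 8 - 10 = -2
e23 coeff = (-4)*2 - (-5)*(-3) = -8 - 15 = -23
uv = -6 - 20*e12 - 2*e13 - 23*e23


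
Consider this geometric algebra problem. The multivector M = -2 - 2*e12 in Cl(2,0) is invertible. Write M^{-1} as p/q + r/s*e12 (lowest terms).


M = -2 - 2*e12, where e12^2 = -1.
Since M commutes with its reverse ~M = a - b*e12, M * ~M = a^2 - b^2*e12^2 = a^2 + b^2.
So M^{-1} = ~M / (a^2 + b^2) = (a - b*e12)/(a^2 + b^2).
a^2 + b^2 = 4 + 4 = 8
Scalar part = -2/8 = -1/4
Bivector coeff = 2/8 = 1/4
M^{-1} = -1/4 + 1/4*e12


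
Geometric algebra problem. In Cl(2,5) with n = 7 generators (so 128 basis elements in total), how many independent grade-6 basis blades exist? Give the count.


Number of grade-k basis blades in Cl(p,q) with n = p + q is C(n, k).
n = 2 + 5 = 7
C(7, 6) = 7! / (6! * 1!)
= 5040 / (720 * 1)
= 7


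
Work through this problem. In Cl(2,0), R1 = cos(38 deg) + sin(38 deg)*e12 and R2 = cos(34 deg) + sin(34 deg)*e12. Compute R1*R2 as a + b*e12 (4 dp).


Same-plane rotors commute and their half-angles add:
R1*R2 = cos(a1 + a2) + sin(a1 + a2)*e12.
a1 + a2 = 38 + 34 = 72 deg
cos(72 deg) = 0.3090
sin(72 deg) = 0.9511
R1*R2 = 0.3090 + 0.9511*e12


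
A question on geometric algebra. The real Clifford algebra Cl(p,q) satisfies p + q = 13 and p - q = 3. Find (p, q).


We need p + q = 13 and p - q = 3.
Adding: 2p = 13 + 3 = 16, so p = 8.
Then q = 13 - 8 = 5.
(p, q) = (8, 5)


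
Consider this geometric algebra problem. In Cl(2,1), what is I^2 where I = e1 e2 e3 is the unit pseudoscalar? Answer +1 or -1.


The pseudoscalar I = e1...e_n (product of all n generators) of Cl(p,q) satisfies I^2 = (-1)^(q + n(n-1)/2).
p = 2, q = 1, n = p + q = 3
n(n-1)/2 = 3 * 2 / 2 = 3
Exponent = q + n(n-1)/2 = 1 + 3 = 4
I^2 = (-1)^4 = +1


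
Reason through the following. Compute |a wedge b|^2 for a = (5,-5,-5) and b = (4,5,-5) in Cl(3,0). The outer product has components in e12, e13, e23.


a wedge b = (a1*b2 - a2*b1)*e12 + (a1*b3 - a3*b1)*e13 + (a2*b3 - a3*b2)*e23
e12 coeff: 5*5 - (-5)*4 = 25 - (-20) = 45
e13 coeff: 5*(-5) - (-5)*4 = -25 - (-20) = -5
e23 coeff: (-5)*(-5) - (-5)*5 = 25 - (-25) = 50
|a wedge b|^2 = 45^2 + (-5)^2 + 50^2
= 2025 + 25 + 2500
= 4550


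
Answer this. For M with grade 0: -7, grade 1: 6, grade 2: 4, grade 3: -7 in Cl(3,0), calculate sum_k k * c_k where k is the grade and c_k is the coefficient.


Grade-weighted sum = sum of grade_k * coefficient_k
0*(-7) = 0
1*6 = 6
2*4 = 8
3*(-7) = -21
Total = 0 + 6 + 8 + (-21) = -7


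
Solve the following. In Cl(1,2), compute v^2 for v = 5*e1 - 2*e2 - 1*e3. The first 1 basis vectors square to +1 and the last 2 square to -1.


v^2 = sum of c_i^2 * e_i^2
Positive signature terms (e_i^2 = +1): 5^2 = 25
Negative signature terms (e_j^2 = -1): (-2)^2 + (-1)^2 = 5
v^2 = 25 - 5 = 20


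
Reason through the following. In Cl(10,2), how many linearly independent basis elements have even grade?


Even subalgebra dimension = 2^(n-1)
n = 10 + 2 = 12
2^(12 - 1) = 2^11 = 2048
Verification: sum of C(12,k) for even k = 1 + 66 + 495 + 924 + 495 + 66 + 1 = 2048
Result = 2048


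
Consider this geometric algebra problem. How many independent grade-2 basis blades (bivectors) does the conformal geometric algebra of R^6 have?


The conformal model of R^6 uses Cl(7,1) with m = 6 + 2 = 8 generators.
Number of grade-2 blades = C(m, 2) = C(8, 2)
= 8*7/2 = 28


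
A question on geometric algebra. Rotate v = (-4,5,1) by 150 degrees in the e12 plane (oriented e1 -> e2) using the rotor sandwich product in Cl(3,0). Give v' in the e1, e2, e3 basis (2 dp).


Rotor R = cos(75deg) - sin(75deg)*e12
Rotation angle theta = 2 * 75 = 150 degrees in the e12 plane (e1 -> e2).
The component perpendicular to the plane (e3) is invariant: v'_3 = v3 = 1.00
cos(150deg) = -0.8660, sin(150deg) = 0.5000
v'_1 = v1*cos(theta) - v2*sin(theta) = -4*(-0.8660) - 5*0.5000 = 0.96
v'_2 = v1*sin(theta) + v2*cos(theta) = -4*0.5000 + 5*(-0.8660) = -6.33
v' = 0.96*e1 - 6.33*e2 + 1.00*e3


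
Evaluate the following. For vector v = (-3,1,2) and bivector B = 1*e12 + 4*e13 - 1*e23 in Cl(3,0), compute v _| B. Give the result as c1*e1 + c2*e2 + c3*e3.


Left contraction v _| B = <vB>_1 (grade-1 part of the geometric product vB).
Using e1_|e12 = e2, e2_|e12 = -e1, e1_|e13 = e3, e3_|e13 = -e1, e2_|e23 = e3, e3_|e23 = -e2:
e1 coeff: -v2*b12 - v3*b13 = -(1)*(1) - (2)*(4) = -9
e2 coeff: v1*b12 - v3*b23 = (-3)*(1) - (2)*(-1) = -1
e3 coeff: v1*b13 + v2*b23 = (-3)*(4) + (1)*(-1) = -13
v _| B = -9*e1 - 1*e2 - 13*e3


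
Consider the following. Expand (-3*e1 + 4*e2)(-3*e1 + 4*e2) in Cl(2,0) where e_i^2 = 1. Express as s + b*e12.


Expand: (-3*e1 + 4*e2)(-3*e1 + 4*e2)
= (-3)*(-3)*e1e1 + (-3)*4*e1e2 + 4*(-3)*e2e1 + 4*4*e2e2
Using e1^2 = e2^2 = 1, e2e1 = -e1e2:
Scalar part s = (-3)*(-3) + 4*4 = 9 + 16 = 25
Bivector part b = (-3)*4 - 4*(-3) = -12 - (-12) = 0
uv = 25 + 0*e12


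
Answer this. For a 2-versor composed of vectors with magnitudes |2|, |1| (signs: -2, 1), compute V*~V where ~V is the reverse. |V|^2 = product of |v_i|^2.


Each vector v_i has |v_i|^2 = s_i^2
Squared scales: (-2)^2 = 4, 1^2 = 1
|V|^2 = 4 * 1
= 4


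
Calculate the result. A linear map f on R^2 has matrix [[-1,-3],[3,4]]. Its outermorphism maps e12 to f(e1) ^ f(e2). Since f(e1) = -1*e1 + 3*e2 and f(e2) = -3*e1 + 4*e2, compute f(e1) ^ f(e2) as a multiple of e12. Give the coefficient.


The outermorphism of a linear map f sends e1^e2 to f(e1)^f(e2).
f(e1) = -1*e1 + 3*e2
f(e2) = -3*e1 + 4*e2
f(e1) ^ f(e2) = (-1*e1 + 3*e2) ^ (-3*e1 + 4*e2)
= (-1)*4*e12 + 3*(-3)*e21
= (-4 - (-9))*e12
= 5*e12
Coefficient = 5


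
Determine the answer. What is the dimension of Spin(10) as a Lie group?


Spin(n) double-covers SO(n); both have Lie algebra so(n) of dimension n(n-1)/2.
n = 10
n(n-1) = 10 * 9 = 90
dim Spin(10) = 90/2 = 45


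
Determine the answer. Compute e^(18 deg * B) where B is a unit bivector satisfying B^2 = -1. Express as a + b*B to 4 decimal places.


For a unit bivector B with B^2 = -1, the exponential series gives
e^(theta*B) = cos(theta) + sin(theta)*B (the GA analogue of Euler's formula).
theta = 18 degrees = 0.314159 rad
cos(18 deg) = 0.9511
sin(18 deg) = 0.3090
exp(theta*B) = 0.9511 + 0.3090*B


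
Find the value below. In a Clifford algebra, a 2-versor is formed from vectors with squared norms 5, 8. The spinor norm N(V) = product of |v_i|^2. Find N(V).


Spinor norm N(V) = |v1|^2 * |v2|^2 * ... * |v2|^2
= 5 * 8
Running product: 5, 40
N(V) = 40


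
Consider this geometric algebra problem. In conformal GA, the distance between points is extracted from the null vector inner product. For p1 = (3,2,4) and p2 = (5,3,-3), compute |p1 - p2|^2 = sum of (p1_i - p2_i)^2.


p1 - p2 = (-2, -1, 7)
|p1 - p2|^2 = (-2)^2 + (-1)^2 + 7^2
= 4 + 1 + 49
= 54


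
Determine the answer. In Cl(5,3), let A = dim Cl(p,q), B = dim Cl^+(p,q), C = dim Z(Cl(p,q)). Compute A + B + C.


n = 5 + 3 = 8
Total dim = 2^8 = 256
Even subalgebra dim = 2^7 = 128
n is even, so center dim = 1
Sum = 256 + 128 + 1 = 385


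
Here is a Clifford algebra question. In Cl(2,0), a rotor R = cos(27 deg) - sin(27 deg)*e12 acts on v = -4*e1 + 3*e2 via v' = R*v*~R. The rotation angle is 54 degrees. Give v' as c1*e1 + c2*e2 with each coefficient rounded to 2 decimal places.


Rotor R = cos(27deg) - sin(27deg)*e12
Rotation angle theta = 2 * 27 = 54 degrees
v' = R*v*~R rotates v by theta.
cos(54deg) = 0.5878, sin(54deg) = 0.8090
v'_1 = -4*cos(54deg) - 3*sin(54deg)
= -4*0.5878 - 3*0.8090
= -4.78
v'_2 = -4*sin(54deg) + 3*cos(54deg)
= -4*0.8090 + 3*0.5878
= -1.47
v' = -4.78*e1 - 1.47*e2


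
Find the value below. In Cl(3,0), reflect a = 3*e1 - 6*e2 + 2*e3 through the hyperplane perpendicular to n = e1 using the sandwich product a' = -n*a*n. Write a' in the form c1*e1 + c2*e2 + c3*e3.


Reflection formula: a' = -n*a*n, with n = e1 (unit vector, n^2 = 1).
For reflection through hyperplane perp to e1:
The component along e1 flips sign, others stay.
a = (3, -6, 2)
a' = (-3, -6, 2)
a' = -3*e1 - 6*e2 + 2*e3


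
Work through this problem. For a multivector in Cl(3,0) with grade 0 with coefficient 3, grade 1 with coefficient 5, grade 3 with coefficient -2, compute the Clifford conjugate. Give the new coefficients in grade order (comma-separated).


Clifford conjugate sign for grade k: (-1)^(k(k+1)/2)
Grade 0: (-1)^(0*1/2) = (-1)^0 = 1, coeff 3 -> 3
Grade 1: (-1)^(1*2/2) = (-1)^1 = -1, coeff 5 -> -5
Grade 3: (-1)^(3*4/2) = (-1)^6 = 1, coeff -2 -> -2
Conjugated coefficients: 3, -5, -2


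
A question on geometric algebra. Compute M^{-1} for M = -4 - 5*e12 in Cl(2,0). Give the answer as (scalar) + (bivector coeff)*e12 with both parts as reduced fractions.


M = -4 - 5*e12, where e12^2 = -1.
Since M commutes with its reverse ~M = a - b*e12, M * ~M = a^2 - b^2*e12^2 = a^2 + b^2.
So M^{-1} = ~M / (a^2 + b^2) = (a - b*e12)/(a^2 + b^2).
a^2 + b^2 = 16 + 25 = 41
Scalar part = -4/41 = -4/41
Bivector coeff = 5/41 = 5/41
M^{-1} = -4/41 + 5/41*e12


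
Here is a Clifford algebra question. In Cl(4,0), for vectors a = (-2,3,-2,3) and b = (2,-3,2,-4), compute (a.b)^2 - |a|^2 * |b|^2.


a . b = (-2)*2 + 3*(-3) + (-2)*2 + 3*(-4)
= -4 + (-9) + (-4) + (-12) = -29
|a|^2 = (-2)^2 + 3^2 + (-2)^2 + 3^2 = 26
|b|^2 = 2^2 + (-3)^2 + 2^2 + (-4)^2 = 33
(a.b)^2 = (-29)^2 = 841
|a|^2 * |b|^2 = 26 * 33 = 858
Result = 841 - 858 = -17


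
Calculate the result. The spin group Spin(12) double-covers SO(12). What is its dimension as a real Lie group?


Spin(n) double-covers SO(n); both have Lie algebra so(n) of dimension n(n-1)/2.
n = 12
n(n-1) = 12 * 11 = 132
dim Spin(12) = 132/2 = 66


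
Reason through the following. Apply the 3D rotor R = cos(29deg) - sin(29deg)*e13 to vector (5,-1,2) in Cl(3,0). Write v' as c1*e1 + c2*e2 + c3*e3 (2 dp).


Rotor R = cos(29deg) - sin(29deg)*e13
Rotation angle theta = 2 * 29 = 58 degrees in the e13 plane (e1 -> e3).
The component perpendicular to the plane (e2) is invariant: v'_2 = v2 = -1.00
cos(58deg) = 0.5299, sin(58deg) = 0.8480
v'_1 = v1*cos(theta) - v3*sin(theta) = 5*0.5299 - 2*0.8480 = 0.95
v'_3 = v1*sin(theta) + v3*cos(theta) = 5*0.8480 + 2*0.5299 = 5.30
v' = 0.95*e1 - 1.00*e2 + 5.30*e3


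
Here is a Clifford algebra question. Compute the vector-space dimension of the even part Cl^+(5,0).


Even subalgebra dimension = 2^(n-1)
n = 5 + 0 = 5
2^(5 - 1) = 2^4 = 16
Verification: sum of C(5,k) for even k = 1 + 10 + 5 = 16
Result = 16


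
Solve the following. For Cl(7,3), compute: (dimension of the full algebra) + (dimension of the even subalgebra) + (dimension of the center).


n = 7 + 3 = 10
Total dim = 2^10 = 1024
Even subalgebra dim = 2^9 = 512
n is even, so center dim = 1
Sum = 1024 + 512 + 1 = 1537


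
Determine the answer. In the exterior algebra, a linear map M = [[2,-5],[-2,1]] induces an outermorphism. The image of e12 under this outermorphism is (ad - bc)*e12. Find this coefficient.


The outermorphism of a linear map f sends e1^e2 to f(e1)^f(e2).
f(e1) = 2*e1 - 2*e2
f(e2) = -5*e1 + 1*e2
f(e1) ^ f(e2) = (2*e1 - 2*e2) ^ (-5*e1 + 1*e2)
= 2*1*e12 + (-2)*(-5)*e21
= (2 - 10)*e12
= -8*e12
Coefficient = -8


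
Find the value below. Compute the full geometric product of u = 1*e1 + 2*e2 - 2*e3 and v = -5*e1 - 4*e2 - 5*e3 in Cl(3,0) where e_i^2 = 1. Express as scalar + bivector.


In Cl(3,0): e_i^2 = 1, e_ie_j = -e_je_i for i != j.
Scalar part = u . v = 1*(-5) + 2*(-4) + (-2)*(-5)
= -5 + (-8) + 10 = -3
e12 coeff = 1*(-4) - 2*(-5) = -4 - (-10) = 6
e13 coeff = 1*(-5) - (-2)*(-5) = -5 - 10 = -15
e23 coeff = 2*(-5) - (-2)*(-4) = -10 - 8 = -18
uv = -3 + 6*e12 - 15*e13 - 18*e23


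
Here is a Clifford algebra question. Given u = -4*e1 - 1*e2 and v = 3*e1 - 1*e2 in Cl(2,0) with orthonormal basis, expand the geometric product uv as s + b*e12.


Expand: (-4*e1 - 1*e2)(3*e1 - 1*e2)
= (-4)*3*e1e1 + (-4)*(-1)*e1e2 + (-1)*3*e2e1 + (-1)*(-1)*e2e2
Using e1^2 = e2^2 = 1, e2e1 = -e1e2:
Scalar part s = (-4)*3 + (-1)*(-1) = -12 + 1 = -11
Bivector part b = (-4)*(-1) - (-1)*3 = 4 - (-3) = 7
uv = -11 + 7*e12


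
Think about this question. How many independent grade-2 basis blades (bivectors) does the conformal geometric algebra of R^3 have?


The conformal model of R^3 uses Cl(4,1) with m = 3 + 2 = 5 generators.
Number of grade-2 blades = C(m, 2) = C(5, 2)
= 5*4/2 = 10


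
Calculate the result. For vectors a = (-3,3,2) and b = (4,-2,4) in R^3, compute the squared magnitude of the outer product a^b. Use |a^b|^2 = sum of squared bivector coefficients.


a wedge b = (a1*b2 - a2*b1)*e12 + (a1*b3 - a3*b1)*e13 + (a2*b3 - a3*b2)*e23
e12 coeff: (-3)*(-2) - 3*4 = 6 - 12 = -6
e13 coeff: (-3)*4 - 2*4 = -12 - 8 = -20
e23 coeff: 3*4 - 2*(-2) = 12 - (-4) = 16
|a wedge b|^2 = (-6)^2 + (-20)^2 + 16^2
= 36 + 400 + 256
= 692


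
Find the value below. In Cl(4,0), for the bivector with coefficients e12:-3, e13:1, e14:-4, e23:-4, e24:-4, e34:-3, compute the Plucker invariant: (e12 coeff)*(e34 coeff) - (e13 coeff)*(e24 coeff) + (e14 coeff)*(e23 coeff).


Plucker relation: af - be + cd
a*f = (-3)*(-3) = 9
b*e = 1*(-4) = -4
c*d = (-4)*(-4) = 16
af - be + cd = 9 - (-4) + 16
= 29


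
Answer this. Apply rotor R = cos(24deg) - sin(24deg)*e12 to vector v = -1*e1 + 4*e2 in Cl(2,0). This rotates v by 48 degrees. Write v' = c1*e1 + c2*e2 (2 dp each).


Rotor R = cos(24deg) - sin(24deg)*e12
Rotation angle theta = 2 * 24 = 48 degrees
v' = R*v*~R rotates v by theta.
cos(48deg) = 0.6691, sin(48deg) = 0.7431
v'_1 = -1*cos(48deg) - 4*sin(48deg)
= -1*0.6691 - 4*0.7431
= -3.64
v'_2 = -1*sin(48deg) + 4*cos(48deg)
= -1*0.7431 + 4*0.6691
= 1.93
v' = -3.64*e1 + 1.93*e2


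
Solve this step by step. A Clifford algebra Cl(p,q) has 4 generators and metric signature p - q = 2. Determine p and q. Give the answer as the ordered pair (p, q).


We need p + q = 4 and p - q = 2.
Adding: 2p = 4 + 2 = 6, so p = 3.
Then q = 4 - 3 = 1.
(p, q) = (3, 1)


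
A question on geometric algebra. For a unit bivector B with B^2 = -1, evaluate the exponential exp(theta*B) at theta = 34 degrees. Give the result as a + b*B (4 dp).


For a unit bivector B with B^2 = -1, the exponential series gives
e^(theta*B) = cos(theta) + sin(theta)*B (the GA analogue of Euler's formula).
theta = 34 degrees = 0.593412 rad
cos(34 deg) = 0.8290
sin(34 deg) = 0.5592
exp(theta*B) = 0.8290 + 0.5592*B


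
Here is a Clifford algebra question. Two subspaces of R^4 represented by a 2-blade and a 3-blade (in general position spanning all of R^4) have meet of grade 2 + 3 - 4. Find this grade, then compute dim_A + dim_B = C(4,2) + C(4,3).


Meet grade = grade(A) + grade(B) - n
= 2 + 3 - 4 = 1
C(4,2) = 6
C(4,3) = 4
dim_A + dim_B = 6 + 4 = 10


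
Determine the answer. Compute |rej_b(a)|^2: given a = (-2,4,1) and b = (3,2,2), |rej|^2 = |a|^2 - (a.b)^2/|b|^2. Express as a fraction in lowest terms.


|a|^2 = (-2)^2 + 4^2 + 1^2 = 21
|b|^2 = 3^2 + 2^2 + 2^2 = 17
a . b = (-2)*3 + 4*2 + 1*2 = 4
(a.b)^2 = 4^2 = 16
|rej|^2 = 21 - 16/17
= (357 - 16)/17
= 341/17
In lowest terms: 341/17


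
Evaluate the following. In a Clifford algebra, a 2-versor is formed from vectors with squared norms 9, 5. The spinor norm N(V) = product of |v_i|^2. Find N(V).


Spinor norm N(V) = |v1|^2 * |v2|^2 * ... * |v2|^2
= 9 * 5
Running product: 9, 45
N(V) = 45


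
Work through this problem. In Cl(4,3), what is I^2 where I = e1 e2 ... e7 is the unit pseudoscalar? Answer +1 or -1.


The pseudoscalar I = e1...e_n (product of all n generators) of Cl(p,q) satisfies I^2 = (-1)^(q + n(n-1)/2).
p = 4, q = 3, n = p + q = 7
n(n-1)/2 = 7 * 6 / 2 = 21
Exponent = q + n(n-1)/2 = 3 + 21 = 24
I^2 = (-1)^24 = +1


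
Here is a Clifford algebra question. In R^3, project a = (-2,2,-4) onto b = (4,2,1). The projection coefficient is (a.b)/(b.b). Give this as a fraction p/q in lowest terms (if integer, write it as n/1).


Projection coefficient = (a . b) / (b . b)
a . b = (-2)*4 + 2*2 + (-4)*1
= -8 + 4 + (-4) = -8
b . b = 4^2 + 2^2 + 1^2
= 16 + 4 + 1 = 21
Coefficient = -8/21
In lowest terms: -8/21


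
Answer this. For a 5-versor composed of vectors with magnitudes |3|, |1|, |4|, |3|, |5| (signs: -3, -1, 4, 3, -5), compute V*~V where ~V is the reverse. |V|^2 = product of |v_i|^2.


Each vector v_i has |v_i|^2 = s_i^2
Squared scales: (-3)^2 = 9, (-1)^2 = 1, 4^2 = 16, 3^2 = 9, (-5)^2 = 25
|V|^2 = 9 * 1 * 16 * 9 * 25
= 32400


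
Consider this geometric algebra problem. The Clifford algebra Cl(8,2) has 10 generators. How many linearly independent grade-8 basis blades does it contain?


Number of grade-k basis blades in Cl(p,q) with n = p + q is C(n, k).
n = 8 + 2 = 10
C(10, 8) = 10! / (8! * 2!)
= 3628800 / (40320 * 2)
= 45


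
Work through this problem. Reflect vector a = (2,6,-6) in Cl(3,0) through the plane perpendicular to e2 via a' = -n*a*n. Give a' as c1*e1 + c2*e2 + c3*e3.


Reflection formula: a' = -n*a*n, with n = e2 (unit vector, n^2 = 1).
For reflection through hyperplane perp to e2:
The component along e2 flips sign, others stay.
a = (2, 6, -6)
a' = (2, -6, -6)
a' = 2*e1 - 6*e2 - 6*e3


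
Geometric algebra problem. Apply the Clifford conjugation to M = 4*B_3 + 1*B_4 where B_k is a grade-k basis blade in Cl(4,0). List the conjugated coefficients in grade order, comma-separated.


Clifford conjugate sign for grade k: (-1)^(k(k+1)/2)
Grade 3: (-1)^(3*4/2) = (-1)^6 = 1, coeff 4 -> 4
Grade 4: (-1)^(4*5/2) = (-1)^10 = 1, coeff 1 -> 1
Conjugated coefficients: 4, 1


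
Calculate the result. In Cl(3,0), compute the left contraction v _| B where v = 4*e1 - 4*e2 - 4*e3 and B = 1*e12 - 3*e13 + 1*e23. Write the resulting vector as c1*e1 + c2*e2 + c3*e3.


Left contraction v _| B = <vB>_1 (grade-1 part of the geometric product vB).
Using e1_|e12 = e2, e2_|e12 = -e1, e1_|e13 = e3, e3_|e13 = -e1, e2_|e23 = e3, e3_|e23 = -e2:
e1 coeff: -v2*b12 - v3*b13 = -(-4)*(1) - (-4)*(-3) = -8
e2 coeff: v1*b12 - v3*b23 = (4)*(1) - (-4)*(1) = 8
e3 coeff: v1*b13 + v2*b23 = (4)*(-3) + (-4)*(1) = -16
v _| B = -8*e1 + 8*e2 - 16*e3


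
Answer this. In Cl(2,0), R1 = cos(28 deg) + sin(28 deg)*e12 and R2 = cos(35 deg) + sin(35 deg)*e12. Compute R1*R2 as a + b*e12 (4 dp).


Same-plane rotors commute and their half-angles add:
R1*R2 = cos(a1 + a2) + sin(a1 + a2)*e12.
a1 + a2 = 28 + 35 = 63 deg
cos(63 deg) = 0.4540
sin(63 deg) = 0.8910
R1*R2 = 0.4540 + 0.8910*e12


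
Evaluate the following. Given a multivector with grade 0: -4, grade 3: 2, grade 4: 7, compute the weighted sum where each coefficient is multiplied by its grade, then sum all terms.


Grade-weighted sum = sum of grade_k * coefficient_k
0*(-4) = 0
3*2 = 6
4*7 = 28
Total = 0 + 6 + 28 = 34


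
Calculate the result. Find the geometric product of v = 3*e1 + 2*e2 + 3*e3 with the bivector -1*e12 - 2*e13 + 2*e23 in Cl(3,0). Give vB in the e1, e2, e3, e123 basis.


vB has grade-1 (vector) and grade-3 (trivector) parts: vB = (v _| B) + (v ^ B).
Vector part <vB>_1:
  e1: -v2*b12 - v3*b13 = -(2)*(-1) - (3)*(-2) = 8
  e2: v1*b12 - v3*b23 = (3)*(-1) - (3)*(2) = -9
  e3: v1*b13 + v2*b23 = (3)*(-2) + (2)*(2) = -2
Trivector part <vB>_3:
  e123: v1*b23 - v2*b13 + v3*b12 = (3)*(2) - (2)*(-2) + (3)*(-1) = 7
vB = 8*e1 - 9*e2 - 2*e3 + 7*e123


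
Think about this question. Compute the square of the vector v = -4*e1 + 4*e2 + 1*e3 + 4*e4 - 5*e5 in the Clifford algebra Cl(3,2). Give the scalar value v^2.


v^2 = sum of c_i^2 * e_i^2
Positive signature terms (e_i^2 = +1): (-4)^2 + 4^2 + 1^2 = 33
Negative signature terms (e_j^2 = -1): 4^2 + (-5)^2 = 41
v^2 = 33 - 41 = -8


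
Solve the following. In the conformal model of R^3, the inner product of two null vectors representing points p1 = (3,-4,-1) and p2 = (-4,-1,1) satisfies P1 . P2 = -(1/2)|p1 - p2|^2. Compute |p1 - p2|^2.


p1 - p2 = (7, -3, -2)
|p1 - p2|^2 = 7^2 + (-3)^2 + (-2)^2
= 49 + 9 + 4
= 62


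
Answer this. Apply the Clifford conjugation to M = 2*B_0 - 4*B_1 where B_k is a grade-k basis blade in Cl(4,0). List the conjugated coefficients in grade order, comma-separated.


Clifford conjugate sign for grade k: (-1)^(k(k+1)/2)
Grade 0: (-1)^(0*1/2) = (-1)^0 = 1, coeff 2 -> 2
Grade 1: (-1)^(1*2/2) = (-1)^1 = -1, coeff -4 -> 4
Conjugated coefficients: 2, 4


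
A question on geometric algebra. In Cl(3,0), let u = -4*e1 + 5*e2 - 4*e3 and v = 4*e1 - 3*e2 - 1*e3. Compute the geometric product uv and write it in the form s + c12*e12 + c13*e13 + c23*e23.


In Cl(3,0): e_i^2 = 1, e_ie_j = -e_je_i for i != j.
Scalar part = u . v = (-4)*4 + 5*(-3) + (-4)*(-1)
= -16 + (-15) + 4 = -27
e12 coeff = (-4)*(-3) - 5*4 = 12 - 20 = -8
e13 coeff = (-4)*(-1) - (-4)*4 = 4 - (-16) = 20
e23 coeff = 5*(-1) - (-4)*(-3) = -5 - 12 = -17
uv = -27 - 8*e12 + 20*e13 - 17*e23


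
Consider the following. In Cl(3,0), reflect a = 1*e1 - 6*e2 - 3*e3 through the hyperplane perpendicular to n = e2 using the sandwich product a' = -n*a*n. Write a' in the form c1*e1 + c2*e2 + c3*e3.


Reflection formula: a' = -n*a*n, with n = e2 (unit vector, n^2 = 1).
For reflection through hyperplane perp to e2:
The component along e2 flips sign, others stay.
a = (1, -6, -3)
a' = (1, 6, -3)
a' = 1*e1 + 6*e2 - 3*e3


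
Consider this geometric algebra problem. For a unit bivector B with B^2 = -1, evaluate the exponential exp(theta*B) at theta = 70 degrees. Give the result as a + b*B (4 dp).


For a unit bivector B with B^2 = -1, the exponential series gives
e^(theta*B) = cos(theta) + sin(theta)*B (the GA analogue of Euler's formula).
theta = 70 degrees = 1.22173 rad
cos(70 deg) = 0.3420
sin(70 deg) = 0.9397
exp(theta*B) = 0.3420 + 0.9397*B


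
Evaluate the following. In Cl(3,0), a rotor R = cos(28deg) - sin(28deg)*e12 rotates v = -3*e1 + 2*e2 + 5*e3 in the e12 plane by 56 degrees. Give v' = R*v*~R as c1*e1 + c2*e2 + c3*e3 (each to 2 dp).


Rotor R = cos(28deg) - sin(28deg)*e12
Rotation angle theta = 2 * 28 = 56 degrees in the e12 plane (e1 -> e2).
The component perpendicular to the plane (e3) is invariant: v'_3 = v3 = 5.00
cos(56deg) = 0.5592, sin(56deg) = 0.8290
v'_1 = v1*cos(theta) - v2*sin(theta) = -3*0.5592 - 2*0.8290 = -3.34
v'_2 = v1*sin(theta) + v2*cos(theta) = -3*0.8290 + 2*0.5592 = -1.37
v' = -3.34*e1 - 1.37*e2 + 5.00*e3


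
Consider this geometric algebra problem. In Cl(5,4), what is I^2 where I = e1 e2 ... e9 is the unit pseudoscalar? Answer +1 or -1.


The pseudoscalar I = e1...e_n (product of all n generators) of Cl(p,q) satisfies I^2 = (-1)^(q + n(n-1)/2).
p = 5, q = 4, n = p + q = 9
n(n-1)/2 = 9 * 8 / 2 = 36
Exponent = q + n(n-1)/2 = 4 + 36 = 40
I^2 = (-1)^40 = +1


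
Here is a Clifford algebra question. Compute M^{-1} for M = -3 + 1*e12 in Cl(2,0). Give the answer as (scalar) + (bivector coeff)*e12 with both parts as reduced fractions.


M = -3 + 1*e12, where e12^2 = -1.
Since M commutes with its reverse ~M = a - b*e12, M * ~M = a^2 - b^2*e12^2 = a^2 + b^2.
So M^{-1} = ~M / (a^2 + b^2) = (a - b*e12)/(a^2 + b^2).
a^2 + b^2 = 9 + 1 = 10
Scalar part = -3/10 = -3/10
Bivector coeff = -1/10 = -1/10
M^{-1} = -3/10 - 1/10*e12


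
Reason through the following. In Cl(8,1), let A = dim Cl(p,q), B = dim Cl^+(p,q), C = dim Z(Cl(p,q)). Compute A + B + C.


n = 8 + 1 = 9
Total dim = 2^9 = 512
Even subalgebra dim = 2^8 = 256
n is odd, so center dim = 2
Sum = 512 + 256 + 2 = 770


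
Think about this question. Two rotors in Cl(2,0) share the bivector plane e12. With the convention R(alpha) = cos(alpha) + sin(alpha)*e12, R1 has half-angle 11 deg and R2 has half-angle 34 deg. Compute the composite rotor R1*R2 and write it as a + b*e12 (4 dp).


Same-plane rotors commute and their half-angles add:
R1*R2 = cos(a1 + a2) + sin(a1 + a2)*e12.
a1 + a2 = 11 + 34 = 45 deg
cos(45 deg) = 0.7071
sin(45 deg) = 0.7071
R1*R2 = 0.7071 + 0.7071*e12


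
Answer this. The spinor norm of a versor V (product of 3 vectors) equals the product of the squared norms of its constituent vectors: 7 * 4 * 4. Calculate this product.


Spinor norm N(V) = |v1|^2 * |v2|^2 * ... * |v3|^2
= 7 * 4 * 4
Running product: 7, 28, 112
N(V) = 112


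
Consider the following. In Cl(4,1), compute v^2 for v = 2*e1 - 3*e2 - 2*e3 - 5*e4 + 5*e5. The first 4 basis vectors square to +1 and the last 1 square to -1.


v^2 = sum of c_i^2 * e_i^2
Positive signature terms (e_i^2 = +1): 2^2 + (-3)^2 + (-2)^2 + (-5)^2 = 42
Negative signature terms (e_j^2 = -1): 5^2 = 25
v^2 = 42 - 25 = 17


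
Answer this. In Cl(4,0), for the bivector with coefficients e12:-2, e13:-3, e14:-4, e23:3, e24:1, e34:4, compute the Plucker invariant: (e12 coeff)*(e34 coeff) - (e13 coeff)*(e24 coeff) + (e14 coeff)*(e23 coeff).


Plucker relation: af - be + cd
a*f = (-2)*4 = -8
b*e = (-3)*1 = -3
c*d = (-4)*3 = -12
af - be + cd = -8 - (-3) + (-12)
= -17


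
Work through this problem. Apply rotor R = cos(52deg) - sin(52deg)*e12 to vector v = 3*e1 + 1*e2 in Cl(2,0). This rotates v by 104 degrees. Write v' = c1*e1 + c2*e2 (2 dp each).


Rotor R = cos(52deg) - sin(52deg)*e12
Rotation angle theta = 2 * 52 = 104 degrees
v' = R*v*~R rotates v by theta.
cos(104deg) = -0.2419, sin(104deg) = 0.9703
v'_1 = 3*cos(104deg) - 1*sin(104deg)
= 3*(-0.2419) - 1*0.9703
= -1.70
v'_2 = 3*sin(104deg) + 1*cos(104deg)
= 3*0.9703 + 1*(-0.2419)
= 2.67
v' = -1.70*e1 + 2.67*e2


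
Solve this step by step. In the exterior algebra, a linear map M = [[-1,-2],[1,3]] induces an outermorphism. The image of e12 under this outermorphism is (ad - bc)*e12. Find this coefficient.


The outermorphism of a linear map f sends e1^e2 to f(e1)^f(e2).
f(e1) = -1*e1 + 1*e2
f(e2) = -2*e1 + 3*e2
f(e1) ^ f(e2) = (-1*e1 + 1*e2) ^ (-2*e1 + 3*e2)
= (-1)*3*e12 + 1*(-2)*e21
= (-3 - (-2))*e12
= -1*e12
Coefficient = -1


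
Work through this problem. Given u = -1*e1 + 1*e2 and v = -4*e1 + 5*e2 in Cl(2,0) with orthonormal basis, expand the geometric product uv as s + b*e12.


Expand: (-1*e1 + 1*e2)(-4*e1 + 5*e2)
= (-1)*(-4)*e1e1 + (-1)*5*e1e2 + 1*(-4)*e2e1 + 1*5*e2e2
Using e1^2 = e2^2 = 1, e2e1 = -e1e2:
Scalar part s = (-1)*(-4) + 1*5 = 4 + 5 = 9
Bivector part b = (-1)*5 - 1*(-4) = -5 - (-4) = -1
uv = 9 - 1*e12


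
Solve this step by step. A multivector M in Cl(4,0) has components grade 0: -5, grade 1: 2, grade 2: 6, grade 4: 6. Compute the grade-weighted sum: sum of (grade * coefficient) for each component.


Grade-weighted sum = sum of grade_k * coefficient_k
0*(-5) = 0
1*2 = 2
2*6 = 12
4*6 = 24
Total = 0 + 2 + 12 + 24 = 38


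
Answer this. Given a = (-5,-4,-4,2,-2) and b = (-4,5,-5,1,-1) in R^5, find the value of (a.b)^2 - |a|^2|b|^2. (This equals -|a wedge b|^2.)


a . b = (-5)*(-4) + (-4)*5 + (-4)*(-5) + 2*1 + (-2)*(-1)
= 20 + (-20) + 20 + 2 + 2 = 24
|a|^2 = (-5)^2 + (-4)^2 + (-4)^2 + 2^2 + (-2)^2 = 65
|b|^2 = (-4)^2 + 5^2 + (-5)^2 + 1^2 + (-1)^2 = 68
(a.b)^2 = 24^2 = 576
|a|^2 * |b|^2 = 65 * 68 = 4420
Result = 576 - 4420 = -3844


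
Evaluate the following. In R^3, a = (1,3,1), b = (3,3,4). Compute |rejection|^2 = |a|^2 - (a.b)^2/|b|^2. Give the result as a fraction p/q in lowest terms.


|a|^2 = 1^2 + 3^2 + 1^2 = 11
|b|^2 = 3^2 + 3^2 + 4^2 = 34
a . b = 1*3 + 3*3 + 1*4 = 16
(a.b)^2 = 16^2 = 256
|rej|^2 = 11 - 256/34
= (374 - 256)/34
= 118/34
In lowest terms: 59/17


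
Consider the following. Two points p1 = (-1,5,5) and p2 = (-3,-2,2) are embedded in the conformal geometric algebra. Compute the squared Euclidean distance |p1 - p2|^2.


p1 - p2 = (2, 7, 3)
|p1 - p2|^2 = 2^2 + 7^2 + 3^2
= 4 + 49 + 9
= 62


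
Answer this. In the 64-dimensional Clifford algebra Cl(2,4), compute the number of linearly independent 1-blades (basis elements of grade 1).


Number of grade-k basis blades in Cl(p,q) with n = p + q is C(n, k).
n = 2 + 4 = 6
C(6, 1) = 6! / (1! * 5!)
= 720 / (1 * 120)
= 6


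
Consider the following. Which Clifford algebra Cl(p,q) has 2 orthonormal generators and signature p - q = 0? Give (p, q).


We need p + q = 2 and p - q = 0.
Adding: 2p = 2 + 0 = 2, so p = 1.
Then q = 2 - 1 = 1.
(p, q) = (1, 1)


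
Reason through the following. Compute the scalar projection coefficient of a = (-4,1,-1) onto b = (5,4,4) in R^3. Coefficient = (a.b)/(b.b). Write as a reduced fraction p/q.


Projection coefficient = (a . b) / (b . b)
a . b = (-4)*5 + 1*4 + (-1)*4
= -20 + 4 + (-4) = -20
b . b = 5^2 + 4^2 + 4^2
= 25 + 16 + 16 = 57
Coefficient = -20/57
In lowest terms: -20/57


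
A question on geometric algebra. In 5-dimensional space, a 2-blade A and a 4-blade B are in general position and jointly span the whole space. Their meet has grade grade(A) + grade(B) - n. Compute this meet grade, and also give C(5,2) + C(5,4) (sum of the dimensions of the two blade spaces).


Meet grade = grade(A) + grade(B) - n
= 2 + 4 - 5 = 1
C(5,2) = 10
C(5,4) = 5
dim_A + dim_B = 10 + 5 = 15


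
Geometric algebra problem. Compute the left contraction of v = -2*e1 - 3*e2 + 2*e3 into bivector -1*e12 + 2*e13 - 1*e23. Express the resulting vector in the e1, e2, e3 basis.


Left contraction v _| B = <vB>_1 (grade-1 part of the geometric product vB).
Using e1_|e12 = e2, e2_|e12 = -e1, e1_|e13 = e3, e3_|e13 = -e1, e2_|e23 = e3, e3_|e23 = -e2:
e1 coeff: -v2*b12 - v3*b13 = -(-3)*(-1) - (2)*(2) = -7
e2 coeff: v1*b12 - v3*b23 = (-2)*(-1) - (2)*(-1) = 4
e3 coeff: v1*b13 + v2*b23 = (-2)*(2) + (-3)*(-1) = -1
v _| B = -7*e1 + 4*e2 - 1*e3


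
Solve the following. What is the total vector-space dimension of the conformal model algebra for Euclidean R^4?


The conformal model of R^4 uses Cl(5,1): the 4 Euclidean generators plus two extra orthogonal generators e+ (e+^2 = +1) and e- (e-^2 = -1), from which the null vectors e0, einf are built.
Number of generators m = 4 + 2 = 6.
dim Cl(p,q) = 2^m = 2^6 = 64


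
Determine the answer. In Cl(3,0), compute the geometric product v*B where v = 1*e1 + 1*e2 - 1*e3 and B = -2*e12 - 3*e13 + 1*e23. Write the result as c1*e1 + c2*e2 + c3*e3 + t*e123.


vB has grade-1 (vector) and grade-3 (trivector) parts: vB = (v _| B) + (v ^ B).
Vector part <vB>_1:
  e1: -v2*b12 - v3*b13 = -(1)*(-2) - (-1)*(-3) = -1
  e2: v1*b12 - v3*b23 = (1)*(-2) - (-1)*(1) = -1
  e3: v1*b13 + v2*b23 = (1)*(-3) + (1)*(1) = -2
Trivector part <vB>_3:
  e123: v1*b23 - v2*b13 + v3*b12 = (1)*(1) - (1)*(-3) + (-1)*(-2) = 6
vB = -1*e1 - 1*e2 - 2*e3 + 6*e123


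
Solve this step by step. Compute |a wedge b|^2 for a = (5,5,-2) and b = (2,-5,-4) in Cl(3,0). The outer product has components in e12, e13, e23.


a wedge b = (a1*b2 - a2*b1)*e12 + (a1*b3 - a3*b1)*e13 + (a2*b3 - a3*b2)*e23
e12 coeff: 5*(-5) - 5*2 = -25 - 10 = -35
e13 coeff: 5*(-4) - (-2)*2 = -20 - (-4) = -16
e23 coeff: 5*(-4) - (-2)*(-5) = -20 - 10 = -30
|a wedge b|^2 = (-35)^2 + (-16)^2 + (-30)^2
= 1225 + 256 + 900
= 2381


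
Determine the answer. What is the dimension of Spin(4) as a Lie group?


Spin(n) double-covers SO(n); both have Lie algebra so(n) of dimension n(n-1)/2.
n = 4
n(n-1) = 4 * 3 = 12
dim Spin(4) = 12/2 = 6


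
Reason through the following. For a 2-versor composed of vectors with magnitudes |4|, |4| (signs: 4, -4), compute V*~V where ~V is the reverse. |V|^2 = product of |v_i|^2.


Each vector v_i has |v_i|^2 = s_i^2
Squared scales: 4^2 = 16, (-4)^2 = 16
|V|^2 = 16 * 16
= 256


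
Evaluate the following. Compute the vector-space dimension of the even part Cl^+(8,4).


Even subalgebra dimension = 2^(n-1)
n = 8 + 4 = 12
2^(12 - 1) = 2^11 = 2048
Verification: sum of C(12,k) for even k = 1 + 66 + 495 + 924 + 495 + 66 + 1 = 2048
Result = 2048


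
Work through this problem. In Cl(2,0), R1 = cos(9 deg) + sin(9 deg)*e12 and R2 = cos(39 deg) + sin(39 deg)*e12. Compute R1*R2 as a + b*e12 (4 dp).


Same-plane rotors commute and their half-angles add:
R1*R2 = cos(a1 + a2) + sin(a1 + a2)*e12.
a1 + a2 = 9 + 39 = 48 deg
cos(48 deg) = 0.6691
sin(48 deg) = 0.7431
R1*R2 = 0.6691 + 0.7431*e12


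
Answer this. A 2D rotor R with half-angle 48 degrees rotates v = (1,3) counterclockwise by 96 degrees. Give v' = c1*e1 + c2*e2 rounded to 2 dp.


Rotor R = cos(48deg) - sin(48deg)*e12
Rotation angle theta = 2 * 48 = 96 degrees
v' = R*v*~R rotates v by theta.
cos(96deg) = -0.1045, sin(96deg) = 0.9945
v'_1 = 1*cos(96deg) - 3*sin(96deg)
= 1*(-0.1045) - 3*0.9945
= -3.09
v'_2 = 1*sin(96deg) + 3*cos(96deg)
= 1*0.9945 + 3*(-0.1045)
= 0.68
v' = -3.09*e1 + 0.68*e2


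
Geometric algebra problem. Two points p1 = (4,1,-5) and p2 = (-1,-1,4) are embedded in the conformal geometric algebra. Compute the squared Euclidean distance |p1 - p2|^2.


p1 - p2 = (5, 2, -9)
|p1 - p2|^2 = 5^2 + 2^2 + (-9)^2
= 25 + 4 + 81
= 110


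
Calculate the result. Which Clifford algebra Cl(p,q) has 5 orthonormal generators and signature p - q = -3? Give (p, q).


We need p + q = 5 and p - q = -3.
Adding: 2p = 5 + (-3) = 2, so p = 1.
Then q = 5 - 1 = 4.
(p, q) = (1, 4)


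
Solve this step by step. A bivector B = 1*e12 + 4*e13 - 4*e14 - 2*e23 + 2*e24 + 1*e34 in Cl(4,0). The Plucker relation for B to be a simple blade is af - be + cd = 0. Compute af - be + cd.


Plucker relation: af - be + cd
a*f = 1*1 = 1
b*e = 4*2 = 8
c*d = (-4)*(-2) = 8
af - be + cd = 1 - 8 + 8
= 1


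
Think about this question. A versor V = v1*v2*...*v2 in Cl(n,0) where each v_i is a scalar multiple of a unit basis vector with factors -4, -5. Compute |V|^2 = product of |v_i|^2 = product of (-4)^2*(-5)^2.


Each vector v_i has |v_i|^2 = s_i^2
Squared scales: (-4)^2 = 16, (-5)^2 = 25
|V|^2 = 16 * 25
= 400


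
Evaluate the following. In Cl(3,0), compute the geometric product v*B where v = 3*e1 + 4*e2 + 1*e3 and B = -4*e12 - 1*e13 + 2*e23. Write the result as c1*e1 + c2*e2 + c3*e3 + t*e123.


vB has grade-1 (vector) and grade-3 (trivector) parts: vB = (v _| B) + (v ^ B).
Vector part <vB>_1:
  e1: -v2*b12 - v3*b13 = -(4)*(-4) - (1)*(-1) = 17
  e2: v1*b12 - v3*b23 = (3)*(-4) - (1)*(2) = -14
  e3: v1*b13 + v2*b23 = (3)*(-1) + (4)*(2) = 5
Trivector part <vB>_3:
  e123: v1*b23 - v2*b13 + v3*b12 = (3)*(2) - (4)*(-1) + (1)*(-4) = 6
vB = 17*e1 - 14*e2 + 5*e3 + 6*e123


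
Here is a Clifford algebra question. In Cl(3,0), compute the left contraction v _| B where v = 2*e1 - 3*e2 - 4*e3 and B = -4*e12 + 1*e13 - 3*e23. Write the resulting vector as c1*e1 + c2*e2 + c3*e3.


Left contraction v _| B = <vB>_1 (grade-1 part of the geometric product vB).
Using e1_|e12 = e2, e2_|e12 = -e1, e1_|e13 = e3, e3_|e13 = -e1, e2_|e23 = e3, e3_|e23 = -e2:
e1 coeff: -v2*b12 - v3*b13 = -(-3)*(-4) - (-4)*(1) = -8
e2 coeff: v1*b12 - v3*b23 = (2)*(-4) - (-4)*(-3) = -20
e3 coeff: v1*b13 + v2*b23 = (2)*(1) + (-3)*(-3) = 11
v _| B = -8*e1 - 20*e2 + 11*e3


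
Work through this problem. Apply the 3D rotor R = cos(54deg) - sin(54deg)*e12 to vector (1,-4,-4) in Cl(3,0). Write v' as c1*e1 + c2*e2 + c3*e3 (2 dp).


Rotor R = cos(54deg) - sin(54deg)*e12
Rotation angle theta = 2 * 54 = 108 degrees in the e12 plane (e1 -> e2).
The component perpendicular to the plane (e3) is invariant: v'_3 = v3 = -4.00
cos(108deg) = -0.3090, sin(108deg) = 0.9511
v'_1 = v1*cos(theta) - v2*sin(theta) = 1*(-0.3090) - (-4)*0.9511 = 3.50
v'_2 = v1*sin(theta) + v2*cos(theta) = 1*0.9511 + (-4)*(-0.3090) = 2.19
v' = 3.50*e1 + 2.19*e2 - 4.00*e3


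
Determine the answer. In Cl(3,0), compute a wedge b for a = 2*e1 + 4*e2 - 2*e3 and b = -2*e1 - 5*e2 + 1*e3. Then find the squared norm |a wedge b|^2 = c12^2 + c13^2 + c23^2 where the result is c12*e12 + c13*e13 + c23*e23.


a wedge b = (a1*b2 - a2*b1)*e12 + (a1*b3 - a3*b1)*e13 + (a2*b3 - a3*b2)*e23
e12 coeff: 2*(-5) - 4*(-2) = -10 - (-8) = -2
e13 coeff: 2*1 - (-2)*(-2) = 2 - 4 = -2
e23 coeff: 4*1 - (-2)*(-5) = 4 - 10 = -6
|a wedge b|^2 = (-2)^2 + (-2)^2 + (-6)^2
= 4 + 4 + 36
= 44
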